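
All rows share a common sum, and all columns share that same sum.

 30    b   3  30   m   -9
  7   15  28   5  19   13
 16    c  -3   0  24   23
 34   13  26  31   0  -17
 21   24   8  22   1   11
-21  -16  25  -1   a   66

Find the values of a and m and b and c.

a = 34, m = 9, b = 24, c = 27

Rows 2 and 4 both sum to 87, so that's the common total.
Row 6 has -21 − 16 + 25 − 1 + 66 = 53; the blank must be 87 − 53 = 34.
Column 5 has 19 + 24 + 0 + 1 + 34 = 78; the blank must be 87 − 78 = 9.
Row 1 has 30 + 3 + 30 + 9 − 9 = 63; the blank must be 87 − 63 = 24.
Row 3 has 16 − 3 + 0 + 24 + 23 = 60; the blank must be 87 − 60 = 27.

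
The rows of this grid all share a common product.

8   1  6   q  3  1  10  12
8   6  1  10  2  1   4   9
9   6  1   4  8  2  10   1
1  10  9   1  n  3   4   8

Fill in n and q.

n = 4, q = 2

Rows 2 and 3 each multiply to 34560, so every row has product 34560.
Row 4: 1×10×9×1×3×4×8 = 8640, so the missing entry is 34560 ÷ 8640 = 4.
Row 1: 8×1×6×3×1×10×12 = 17280, so the missing entry is 34560 ÷ 17280 = 2.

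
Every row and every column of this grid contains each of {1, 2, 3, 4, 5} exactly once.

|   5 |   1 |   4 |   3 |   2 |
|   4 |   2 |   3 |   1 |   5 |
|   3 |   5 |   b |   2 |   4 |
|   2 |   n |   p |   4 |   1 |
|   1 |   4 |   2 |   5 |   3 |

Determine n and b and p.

At (row 4, col 2): column 2 already has {1, 2, 4, 5}, so the value is 3.
Cell (4,3): row 4 already has {1, 2, 3, 4} → 5.
For row 3, column 3: row 3 already has {2, 3, 4, 5}; that leaves 1.

n = 3, b = 1, p = 5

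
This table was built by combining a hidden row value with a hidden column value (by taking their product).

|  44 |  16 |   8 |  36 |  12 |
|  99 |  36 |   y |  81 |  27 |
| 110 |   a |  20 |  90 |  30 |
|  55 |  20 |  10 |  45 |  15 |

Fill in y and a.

y = 18, a = 40

Each row is a constant multiple of every other row — this is a multiplication table with the headers hidden.
Row 2 is 81/36 = 9/4 times row 1, so its entry in column 3 is 8 × 9/4 = 18.
Row 3 is 90/36 = 5/2 times row 1, so its entry in column 2 is 16 × 5/2 = 40.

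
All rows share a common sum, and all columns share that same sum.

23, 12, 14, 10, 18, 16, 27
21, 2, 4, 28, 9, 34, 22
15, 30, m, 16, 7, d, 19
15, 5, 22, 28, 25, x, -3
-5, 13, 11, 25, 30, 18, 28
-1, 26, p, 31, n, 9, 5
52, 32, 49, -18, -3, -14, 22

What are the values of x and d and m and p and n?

x = 28, d = 29, m = 4, p = 16, n = 34

Rows 1 and 2 both sum to 120, so that's the common total.
Column 5: 18 + 9 + 7 + 25 + 30 − 3 = 86, so its missing entry is 120 − 86 = 34.
Row 4: 15 + 5 + 22 + 28 + 25 − 3 = 92, so its missing entry is 120 − 92 = 28.
Column 6: 16 + 34 + 28 + 18 + 9 − 14 = 91, so its missing entry is 120 − 91 = 29.
Row 3: 15 + 30 + 16 + 7 + 29 + 19 = 116, so its missing entry is 120 − 116 = 4.
Row 6: -1 + 26 + 31 + 34 + 9 + 5 = 104, so its missing entry is 120 − 104 = 16.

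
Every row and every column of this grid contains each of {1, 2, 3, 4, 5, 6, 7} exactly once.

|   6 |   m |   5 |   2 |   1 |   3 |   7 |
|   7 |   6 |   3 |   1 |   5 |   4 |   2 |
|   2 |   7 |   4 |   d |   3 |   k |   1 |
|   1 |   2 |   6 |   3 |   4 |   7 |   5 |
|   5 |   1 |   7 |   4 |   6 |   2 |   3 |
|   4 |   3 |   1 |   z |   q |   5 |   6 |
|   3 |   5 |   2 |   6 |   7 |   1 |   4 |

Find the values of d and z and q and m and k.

d = 5, z = 7, q = 2, m = 4, k = 6

Cell (1,2): row 1 already has {1, 2, 3, 5, 6, 7} → 4.
At (row 6, col 5): column 5 already has {1, 3, 4, 5, 6, 7}, so the value is 2.
At (row 6, col 4): row 6 already has {1, 2, 3, 4, 5, 6}, so the value is 7.
Cell (3,4): column 4 already has {1, 2, 3, 4, 6, 7} → 5.
At (row 3, col 6): row 3 already has {1, 2, 3, 4, 5, 7}, so the value is 6.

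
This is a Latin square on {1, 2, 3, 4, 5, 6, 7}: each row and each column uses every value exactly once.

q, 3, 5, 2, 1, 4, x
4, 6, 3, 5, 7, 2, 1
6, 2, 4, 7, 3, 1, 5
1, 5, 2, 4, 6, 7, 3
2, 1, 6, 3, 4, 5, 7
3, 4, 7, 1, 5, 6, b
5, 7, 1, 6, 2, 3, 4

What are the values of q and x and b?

At (row 6, col 7): row 6 already has {1, 3, 4, 5, 6, 7}, so the value is 2.
For row 1, column 7: column 7 already has {1, 2, 3, 4, 5, 7}; that leaves 6.
Cell (1,1): row 1 already has {1, 2, 3, 4, 5, 6} → 7.

q = 7, x = 6, b = 2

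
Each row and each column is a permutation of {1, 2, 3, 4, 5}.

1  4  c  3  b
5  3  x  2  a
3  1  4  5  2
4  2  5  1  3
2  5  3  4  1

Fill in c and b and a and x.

c = 2, b = 5, a = 4, x = 1

For row 1, column 3: row 1 is missing {2, 5} and column 3 is missing {1, 2}; that leaves 2.
Cell (2,3): column 3 already has {2, 3, 4, 5} → 1.
For row 1, column 5: row 1 already has {1, 2, 3, 4}; that leaves 5.
At (row 2, col 5): row 2 already has {1, 2, 3, 5}, so the value is 4.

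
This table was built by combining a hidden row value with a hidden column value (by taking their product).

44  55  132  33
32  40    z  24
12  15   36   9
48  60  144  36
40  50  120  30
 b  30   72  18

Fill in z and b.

Each row is a constant multiple of every other row — this is a multiplication table with the headers hidden.
Row 2 is 24/33 = 8/11 times row 1, so its entry in column 3 is 132 × 8/11 = 96.
Row 6 is 18/33 = 6/11 times row 1, so its entry in column 1 is 44 × 6/11 = 24.

z = 96, b = 24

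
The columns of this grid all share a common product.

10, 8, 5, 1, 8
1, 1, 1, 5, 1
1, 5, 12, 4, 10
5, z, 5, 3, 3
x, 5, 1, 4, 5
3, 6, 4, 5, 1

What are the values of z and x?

Columns 4 and 5 each multiply to 1200, so every column has product 1200.
Column 2: 8×1×5×5×6 = 1200, so the missing entry is 1200 ÷ 1200 = 1.
Column 1: 10×1×1×5×3 = 150, so the missing entry is 1200 ÷ 150 = 8.

z = 1, x = 8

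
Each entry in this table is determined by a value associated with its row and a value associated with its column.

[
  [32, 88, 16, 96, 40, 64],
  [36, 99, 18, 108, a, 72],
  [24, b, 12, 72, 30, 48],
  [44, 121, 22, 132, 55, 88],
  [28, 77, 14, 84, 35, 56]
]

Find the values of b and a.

Each row is a constant multiple of every other row — this is a multiplication table with the headers hidden.
Row 3 is 72/96 = 3/4 times row 1, so its entry in column 2 is 88 × 3/4 = 66.
Row 2 is 108/96 = 9/8 times row 1, so its entry in column 5 is 40 × 9/8 = 45.

b = 66, a = 45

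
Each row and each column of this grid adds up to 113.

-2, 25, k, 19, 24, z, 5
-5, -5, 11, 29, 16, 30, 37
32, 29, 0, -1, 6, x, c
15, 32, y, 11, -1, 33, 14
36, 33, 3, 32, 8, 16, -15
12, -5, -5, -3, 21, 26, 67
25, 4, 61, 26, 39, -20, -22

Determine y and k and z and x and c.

The known cells in column 7 total 86, leaving 113 − 86 = 27 for the blank.
The known cells in row 4 total 104, leaving 113 − 104 = 9 for the blank.
The known cells in column 3 total 79, leaving 113 − 79 = 34 for the blank.
The known cells in row 1 total 105, leaving 113 − 105 = 8 for the blank.
The known cells in row 3 total 93, leaving 113 − 93 = 20 for the blank.

y = 9, k = 34, z = 8, x = 20, c = 27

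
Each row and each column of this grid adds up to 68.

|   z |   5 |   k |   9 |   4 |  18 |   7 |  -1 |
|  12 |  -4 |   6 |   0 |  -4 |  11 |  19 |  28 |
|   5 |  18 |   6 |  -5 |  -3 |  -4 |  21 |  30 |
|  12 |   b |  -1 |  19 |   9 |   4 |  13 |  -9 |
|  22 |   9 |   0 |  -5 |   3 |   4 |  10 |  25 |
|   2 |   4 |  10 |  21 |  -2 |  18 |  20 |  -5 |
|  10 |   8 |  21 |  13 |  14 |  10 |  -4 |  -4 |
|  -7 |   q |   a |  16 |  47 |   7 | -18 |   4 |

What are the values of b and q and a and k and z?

The known cells in column 1 total 56, leaving 68 − 56 = 12 for the blank.
The known cells in row 4 total 47, leaving 68 − 47 = 21 for the blank.
The known cells in column 2 total 61, leaving 68 − 61 = 7 for the blank.
The known cells in row 1 total 54, leaving 68 − 54 = 14 for the blank.
The known cells in row 8 total 56, leaving 68 − 56 = 12 for the blank.

b = 21, q = 7, a = 12, k = 14, z = 12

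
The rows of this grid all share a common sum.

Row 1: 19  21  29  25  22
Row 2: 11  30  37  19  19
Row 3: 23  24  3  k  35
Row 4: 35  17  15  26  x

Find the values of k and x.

Rows 1 and 2 both add up to 116, so every row sums to 116.
Row 3: 23 + 24 + 3 + 35 = 85, so the missing entry is 116 − 85 = 31.
Row 4: 35 + 17 + 15 + 26 = 93, so the missing entry is 116 − 93 = 23.

k = 31, x = 23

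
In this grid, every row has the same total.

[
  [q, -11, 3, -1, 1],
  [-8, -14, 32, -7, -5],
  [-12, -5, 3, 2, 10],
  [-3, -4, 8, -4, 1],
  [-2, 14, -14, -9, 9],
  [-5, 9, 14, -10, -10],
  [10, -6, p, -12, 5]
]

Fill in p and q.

Rows 3 and 5 both add up to -2, so every row sums to -2.
Row 7: 10 − 6 − 12 + 5 = -3, so the missing entry is -2 − (-3) = 1.
Row 1: -11 + 3 − 1 + 1 = -8, so the missing entry is -2 − (-8) = 6.

p = 1, q = 6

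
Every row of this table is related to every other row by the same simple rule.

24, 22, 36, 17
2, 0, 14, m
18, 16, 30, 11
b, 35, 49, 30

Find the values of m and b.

m = -5, b = 37

The difference between any two rows is the same in every column — this is an addition table with the headers hidden.
Row 2 minus row 1 is 0 − 22 = -22, so its entry in column 4 is 17 + (-22) = -5.
Row 4 minus row 1 is 35 − 22 = 13, so its entry in column 1 is 24 + 13 = 37.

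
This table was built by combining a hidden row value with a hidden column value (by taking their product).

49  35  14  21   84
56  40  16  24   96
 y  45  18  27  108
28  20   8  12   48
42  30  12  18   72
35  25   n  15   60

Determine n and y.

Each row is a constant multiple of every other row — this is a multiplication table with the headers hidden.
Row 6 is 15/21 = 5/7 times row 1, so its entry in column 3 is 14 × 5/7 = 10.
Row 3 is 27/21 = 9/7 times row 1, so its entry in column 1 is 49 × 9/7 = 63.

n = 10, y = 63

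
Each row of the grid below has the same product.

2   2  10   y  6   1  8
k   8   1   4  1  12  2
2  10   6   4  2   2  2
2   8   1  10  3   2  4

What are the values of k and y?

k = 5, y = 2

Rows 3 and 4 each multiply to 3840, so every row has product 3840.
Row 2: 8×1×4×1×12×2 = 768, so the missing entry is 3840 ÷ 768 = 5.
Row 1: 2×2×10×6×1×8 = 1920, so the missing entry is 3840 ÷ 1920 = 2.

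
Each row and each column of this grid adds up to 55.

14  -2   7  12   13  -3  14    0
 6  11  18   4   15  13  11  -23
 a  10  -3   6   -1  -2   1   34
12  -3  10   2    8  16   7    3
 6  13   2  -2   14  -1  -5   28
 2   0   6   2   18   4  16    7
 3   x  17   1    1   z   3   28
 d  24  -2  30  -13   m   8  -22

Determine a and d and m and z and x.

a = 10, d = 2, m = 28, z = 0, x = 2

Column 2: -2 + 11 + 10 − 3 + 13 + 0 + 24 = 53, so its missing entry is 55 − 53 = 2.
Row 7: 3 + 2 + 17 + 1 + 1 + 3 + 28 = 55, so its missing entry is 55 − 55 = 0.
Row 3: 10 − 3 + 6 − 1 − 2 + 1 + 34 = 45, so its missing entry is 55 − 45 = 10.
Column 1: 14 + 6 + 10 + 12 + 6 + 2 + 3 = 53, so its missing entry is 55 − 53 = 2.
Row 8: 2 + 24 − 2 + 30 − 13 + 8 − 22 = 27, so its missing entry is 55 − 27 = 28.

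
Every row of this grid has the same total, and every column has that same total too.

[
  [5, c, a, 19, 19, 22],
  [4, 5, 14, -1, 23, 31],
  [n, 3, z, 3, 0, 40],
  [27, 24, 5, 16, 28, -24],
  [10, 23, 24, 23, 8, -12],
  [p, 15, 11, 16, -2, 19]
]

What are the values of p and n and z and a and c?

Rows 2 and 4 both sum to 76, so that's the common total.
The known cells in column 2 total 70, leaving 76 − 70 = 6 for the blank.
The known cells in row 1 total 71, leaving 76 − 71 = 5 for the blank.
The known cells in row 6 total 59, leaving 76 − 59 = 17 for the blank.
The known cells in column 1 total 63, leaving 76 − 63 = 13 for the blank.
The known cells in row 3 total 59, leaving 76 − 59 = 17 for the blank.

p = 17, n = 13, z = 17, a = 5, c = 6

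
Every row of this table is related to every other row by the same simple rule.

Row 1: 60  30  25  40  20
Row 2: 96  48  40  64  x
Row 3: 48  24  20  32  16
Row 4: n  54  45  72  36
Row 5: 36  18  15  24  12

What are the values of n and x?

Each row is a constant multiple of every other row — this is a multiplication table with the headers hidden.
Row 4 is 45/25 = 9/5 times row 1, so its entry in column 1 is 60 × 9/5 = 108.
Row 2 is 40/25 = 8/5 times row 1, so its entry in column 5 is 20 × 8/5 = 32.

n = 108, x = 32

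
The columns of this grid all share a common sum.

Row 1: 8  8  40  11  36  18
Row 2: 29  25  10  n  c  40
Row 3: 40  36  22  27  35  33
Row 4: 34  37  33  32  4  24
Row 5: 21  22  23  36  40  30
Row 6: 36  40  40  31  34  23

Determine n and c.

Column 1 sums to 168 and so does column 6; that's the common total.
In column 4 the known cells total 137, leaving 168 − 137 = 31.
In column 5 the known cells total 149, leaving 168 − 149 = 19.

n = 31, c = 19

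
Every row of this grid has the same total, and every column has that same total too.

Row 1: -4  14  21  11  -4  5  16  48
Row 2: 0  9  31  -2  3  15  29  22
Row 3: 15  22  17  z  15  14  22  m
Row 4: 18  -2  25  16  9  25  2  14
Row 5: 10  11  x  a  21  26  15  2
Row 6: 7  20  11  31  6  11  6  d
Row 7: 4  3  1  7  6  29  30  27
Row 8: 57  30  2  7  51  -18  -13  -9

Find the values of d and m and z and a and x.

Rows 1 and 2 both sum to 107, so that's the common total.
Column 3: 21 + 31 + 17 + 25 + 11 + 1 + 2 = 108, so its missing entry is 107 − 108 = -1.
Row 5: 10 + 11 − 1 + 21 + 26 + 15 + 2 = 84, so its missing entry is 107 − 84 = 23.
Row 6: 7 + 20 + 11 + 31 + 6 + 11 + 6 = 92, so its missing entry is 107 − 92 = 15.
Column 8: 48 + 22 + 14 + 2 + 15 + 27 − 9 = 119, so its missing entry is 107 − 119 = -12.
Row 3: 15 + 22 + 17 + 15 + 14 + 22 − 12 = 93, so its missing entry is 107 − 93 = 14.

d = 15, m = -12, z = 14, a = 23, x = -1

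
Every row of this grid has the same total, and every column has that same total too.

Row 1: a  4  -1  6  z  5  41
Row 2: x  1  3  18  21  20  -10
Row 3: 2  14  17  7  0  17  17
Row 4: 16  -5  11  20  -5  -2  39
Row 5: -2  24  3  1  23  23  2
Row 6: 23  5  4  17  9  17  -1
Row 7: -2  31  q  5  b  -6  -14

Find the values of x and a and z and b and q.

Rows 3 and 4 both sum to 74, so that's the common total.
Column 3 has -1 + 3 + 17 + 11 + 3 + 4 = 37; the blank must be 74 − 37 = 37.
Row 7 has -2 + 31 + 37 + 5 − 6 − 14 = 51; the blank must be 74 − 51 = 23.
Column 5 has 21 + 0 − 5 + 23 + 9 + 23 = 71; the blank must be 74 − 71 = 3.
Row 1 has 4 − 1 + 6 + 3 + 5 + 41 = 58; the blank must be 74 − 58 = 16.
Row 2 has 1 + 3 + 18 + 21 + 20 − 10 = 53; the blank must be 74 − 53 = 21.

x = 21, a = 16, z = 3, b = 23, q = 37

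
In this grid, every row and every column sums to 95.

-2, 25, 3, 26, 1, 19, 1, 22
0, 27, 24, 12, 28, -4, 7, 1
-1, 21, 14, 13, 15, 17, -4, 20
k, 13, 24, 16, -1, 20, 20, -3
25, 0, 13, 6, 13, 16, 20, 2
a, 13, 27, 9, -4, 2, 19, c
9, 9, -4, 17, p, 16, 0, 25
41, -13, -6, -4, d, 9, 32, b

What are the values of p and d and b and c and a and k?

The known cells in row 7 total 72, leaving 95 − 72 = 23 for the blank.
The known cells in column 5 total 75, leaving 95 − 75 = 20 for the blank.
The known cells in row 8 total 79, leaving 95 − 79 = 16 for the blank.
The known cells in column 8 total 83, leaving 95 − 83 = 12 for the blank.
The known cells in row 4 total 89, leaving 95 − 89 = 6 for the blank.
The known cells in row 6 total 78, leaving 95 − 78 = 17 for the blank.

p = 23, d = 20, b = 16, c = 12, a = 17, k = 6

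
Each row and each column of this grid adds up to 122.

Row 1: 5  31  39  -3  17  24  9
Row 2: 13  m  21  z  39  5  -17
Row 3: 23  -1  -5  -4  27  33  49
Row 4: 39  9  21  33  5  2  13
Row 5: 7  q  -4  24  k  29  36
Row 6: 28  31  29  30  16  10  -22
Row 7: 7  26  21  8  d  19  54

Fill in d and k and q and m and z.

Row 7: 7 + 26 + 21 + 8 + 19 + 54 = 135, so its missing entry is 122 − 135 = -13.
Column 5: 17 + 39 + 27 + 5 + 16 − 13 = 91, so its missing entry is 122 − 91 = 31.
Row 5: 7 − 4 + 24 + 31 + 29 + 36 = 123, so its missing entry is 122 − 123 = -1.
Column 2: 31 − 1 + 9 − 1 + 31 + 26 = 95, so its missing entry is 122 − 95 = 27.
Row 2: 13 + 27 + 21 + 39 + 5 − 17 = 88, so its missing entry is 122 − 88 = 34.

d = -13, k = 31, q = -1, m = 27, z = 34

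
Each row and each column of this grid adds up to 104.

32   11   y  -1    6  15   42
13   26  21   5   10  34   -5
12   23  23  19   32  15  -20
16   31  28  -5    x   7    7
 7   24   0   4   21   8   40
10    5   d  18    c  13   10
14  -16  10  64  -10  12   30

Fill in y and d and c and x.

y = -1, d = 23, c = 25, x = 20

Row 1: 32 + 11 − 1 + 6 + 15 + 42 = 105, so its missing entry is 104 − 105 = -1.
Row 4: 16 + 31 + 28 − 5 + 7 + 7 = 84, so its missing entry is 104 − 84 = 20.
Column 5: 6 + 10 + 32 + 20 + 21 − 10 = 79, so its missing entry is 104 − 79 = 25.
Row 6: 10 + 5 + 18 + 25 + 13 + 10 = 81, so its missing entry is 104 − 81 = 23.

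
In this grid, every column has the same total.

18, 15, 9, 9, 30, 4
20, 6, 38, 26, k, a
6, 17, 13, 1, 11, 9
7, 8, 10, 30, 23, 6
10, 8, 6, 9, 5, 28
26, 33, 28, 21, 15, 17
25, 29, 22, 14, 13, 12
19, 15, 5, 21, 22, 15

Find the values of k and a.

k = 12, a = 40

The complete columns each total 131.
Column 5 is missing 131 − 119 = 12 (since 30 + 11 + 23 + 5 + 15 + 13 + 22 = 119).
Column 6 is missing 131 − 91 = 40 (since 4 + 9 + 6 + 28 + 17 + 12 + 15 = 91).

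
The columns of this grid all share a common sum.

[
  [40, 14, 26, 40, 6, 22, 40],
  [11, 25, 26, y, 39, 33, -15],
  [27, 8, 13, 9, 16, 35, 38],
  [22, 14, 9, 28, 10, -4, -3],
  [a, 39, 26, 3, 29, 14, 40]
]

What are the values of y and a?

y = 20, a = 0

The complete columns each total 100.
Column 4 is missing 100 − 80 = 20 (since 40 + 9 + 28 + 3 = 80).
Column 1 is missing 100 − 100 = 0 (since 40 + 11 + 27 + 22 = 100).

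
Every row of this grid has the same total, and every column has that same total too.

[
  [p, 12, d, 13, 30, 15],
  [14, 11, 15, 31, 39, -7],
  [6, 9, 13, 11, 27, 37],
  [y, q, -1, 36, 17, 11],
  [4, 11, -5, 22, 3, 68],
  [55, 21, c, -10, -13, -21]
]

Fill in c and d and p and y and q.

c = 71, d = 10, p = 23, y = 1, q = 39

Rows 2 and 3 both sum to 103, so that's the common total.
Column 2 has 12 + 11 + 9 + 11 + 21 = 64; the blank must be 103 − 64 = 39.
Row 4 has 39 − 1 + 36 + 17 + 11 = 102; the blank must be 103 − 102 = 1.
Column 1 has 14 + 6 + 1 + 4 + 55 = 80; the blank must be 103 − 80 = 23.
Row 1 has 23 + 12 + 13 + 30 + 15 = 93; the blank must be 103 − 93 = 10.
Row 6 has 55 + 21 − 10 − 13 − 21 = 32; the blank must be 103 − 32 = 71.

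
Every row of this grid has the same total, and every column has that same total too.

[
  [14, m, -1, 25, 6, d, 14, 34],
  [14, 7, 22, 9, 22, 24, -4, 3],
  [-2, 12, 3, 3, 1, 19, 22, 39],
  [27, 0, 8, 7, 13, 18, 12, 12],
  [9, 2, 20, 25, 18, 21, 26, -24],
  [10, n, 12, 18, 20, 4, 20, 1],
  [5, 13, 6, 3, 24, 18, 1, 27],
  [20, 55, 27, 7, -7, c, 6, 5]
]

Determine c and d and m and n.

c = -16, d = 9, m = -4, n = 12

Rows 2 and 3 both sum to 97, so that's the common total.
The known cells in row 8 total 113, leaving 97 − 113 = -16 for the blank.
The known cells in row 6 total 85, leaving 97 − 85 = 12 for the blank.
The known cells in column 2 total 101, leaving 97 − 101 = -4 for the blank.
The known cells in row 1 total 88, leaving 97 − 88 = 9 for the blank.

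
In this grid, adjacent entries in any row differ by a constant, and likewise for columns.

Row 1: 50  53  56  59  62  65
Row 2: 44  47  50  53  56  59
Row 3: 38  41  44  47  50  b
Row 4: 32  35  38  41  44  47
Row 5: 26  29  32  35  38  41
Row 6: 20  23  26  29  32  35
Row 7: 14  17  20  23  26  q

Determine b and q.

Along each row the entries change by 3 per step; down each column they change by -6.
Row 3: from 38 at column 1, stepping by 3 to column 6 gives 53.
Row 7: from 14 at column 1, stepping by 3 to column 6 gives 29.

b = 53, q = 29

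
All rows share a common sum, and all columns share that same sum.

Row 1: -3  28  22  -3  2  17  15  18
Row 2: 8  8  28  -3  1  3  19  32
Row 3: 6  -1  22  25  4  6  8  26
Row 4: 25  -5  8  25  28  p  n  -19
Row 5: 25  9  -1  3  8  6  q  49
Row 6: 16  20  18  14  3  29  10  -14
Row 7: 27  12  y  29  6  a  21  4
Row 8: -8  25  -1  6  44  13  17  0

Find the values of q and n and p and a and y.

Rows 1 and 2 both sum to 96, so that's the common total.
Column 3: 22 + 28 + 22 + 8 − 1 + 18 − 1 = 96, so its missing entry is 96 − 96 = 0.
Row 7: 27 + 12 + 0 + 29 + 6 + 21 + 4 = 99, so its missing entry is 96 − 99 = -3.
Row 5: 25 + 9 − 1 + 3 + 8 + 6 + 49 = 99, so its missing entry is 96 − 99 = -3.
Column 7: 15 + 19 + 8 − 3 + 10 + 21 + 17 = 87, so its missing entry is 96 − 87 = 9.
Row 4: 25 − 5 + 8 + 25 + 28 + 9 − 19 = 71, so its missing entry is 96 − 71 = 25.

q = -3, n = 9, p = 25, a = -3, y = 0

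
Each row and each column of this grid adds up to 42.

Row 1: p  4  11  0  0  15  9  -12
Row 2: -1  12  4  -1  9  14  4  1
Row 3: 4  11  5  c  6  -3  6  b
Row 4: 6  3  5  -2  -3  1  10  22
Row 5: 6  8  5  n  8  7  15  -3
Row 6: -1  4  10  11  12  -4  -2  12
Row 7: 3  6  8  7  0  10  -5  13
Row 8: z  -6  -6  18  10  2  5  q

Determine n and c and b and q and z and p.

Row 5 has 6 + 8 + 5 + 8 + 7 + 15 − 3 = 46; the blank must be 42 − 46 = -4.
Row 1 has 4 + 11 + 0 + 0 + 15 + 9 − 12 = 27; the blank must be 42 − 27 = 15.
Column 1 has 15 − 1 + 4 + 6 + 6 − 1 + 3 = 32; the blank must be 42 − 32 = 10.
Row 8 has 10 − 6 − 6 + 18 + 10 + 2 + 5 = 33; the blank must be 42 − 33 = 9.
Column 8 has -12 + 1 + 22 − 3 + 12 + 13 + 9 = 42; the blank must be 42 − 42 = 0.
Row 3 has 4 + 11 + 5 + 6 − 3 + 6 + 0 = 29; the blank must be 42 − 29 = 13.

n = -4, c = 13, b = 0, q = 9, z = 10, p = 15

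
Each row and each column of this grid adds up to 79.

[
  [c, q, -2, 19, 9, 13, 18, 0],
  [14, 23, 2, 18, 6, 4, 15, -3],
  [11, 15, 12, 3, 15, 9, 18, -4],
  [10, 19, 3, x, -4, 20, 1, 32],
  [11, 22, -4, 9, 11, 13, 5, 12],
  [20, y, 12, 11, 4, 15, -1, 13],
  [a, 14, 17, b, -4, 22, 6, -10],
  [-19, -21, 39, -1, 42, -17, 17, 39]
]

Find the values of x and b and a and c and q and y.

x = -2, b = 22, a = 12, c = 20, q = 2, y = 5

Row 6: 20 + 12 + 11 + 4 + 15 − 1 + 13 = 74, so its missing entry is 79 − 74 = 5.
Column 2: 23 + 15 + 19 + 22 + 5 + 14 − 21 = 77, so its missing entry is 79 − 77 = 2.
Row 1: 2 − 2 + 19 + 9 + 13 + 18 + 0 = 59, so its missing entry is 79 − 59 = 20.
Row 4: 10 + 19 + 3 − 4 + 20 + 1 + 32 = 81, so its missing entry is 79 − 81 = -2.
Column 1: 20 + 14 + 11 + 10 + 11 + 20 − 19 = 67, so its missing entry is 79 − 67 = 12.
Row 7: 12 + 14 + 17 − 4 + 22 + 6 − 10 = 57, so its missing entry is 79 − 57 = 22.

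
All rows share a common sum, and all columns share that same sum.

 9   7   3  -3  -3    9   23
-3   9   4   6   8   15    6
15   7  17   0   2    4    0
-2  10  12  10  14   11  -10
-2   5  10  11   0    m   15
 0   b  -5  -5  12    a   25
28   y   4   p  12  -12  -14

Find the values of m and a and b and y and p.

m = 6, a = 12, b = 6, y = 1, p = 26

Rows 1 and 2 both sum to 45, so that's the common total.
Row 5: -2 + 5 + 10 + 11 + 0 + 15 = 39, so its missing entry is 45 − 39 = 6.
Column 6: 9 + 15 + 4 + 11 + 6 − 12 = 33, so its missing entry is 45 − 33 = 12.
Row 6: 0 − 5 − 5 + 12 + 12 + 25 = 39, so its missing entry is 45 − 39 = 6.
Column 2: 7 + 9 + 7 + 10 + 5 + 6 = 44, so its missing entry is 45 − 44 = 1.
Row 7: 28 + 1 + 4 + 12 − 12 − 14 = 19, so its missing entry is 45 − 19 = 26.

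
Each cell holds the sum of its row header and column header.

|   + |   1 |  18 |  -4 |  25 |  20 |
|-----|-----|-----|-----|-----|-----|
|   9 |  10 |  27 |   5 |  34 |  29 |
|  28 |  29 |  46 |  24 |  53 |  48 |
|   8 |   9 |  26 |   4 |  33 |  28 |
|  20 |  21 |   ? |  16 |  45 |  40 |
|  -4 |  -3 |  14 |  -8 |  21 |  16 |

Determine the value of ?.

20 + 18 = 38.

38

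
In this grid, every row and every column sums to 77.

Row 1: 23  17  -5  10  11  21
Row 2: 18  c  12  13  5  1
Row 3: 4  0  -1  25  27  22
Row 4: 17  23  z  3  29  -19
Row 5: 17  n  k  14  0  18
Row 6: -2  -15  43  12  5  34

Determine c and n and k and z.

The known cells in row 2 total 49, leaving 77 − 49 = 28 for the blank.
The known cells in column 2 total 53, leaving 77 − 53 = 24 for the blank.
The known cells in row 4 total 53, leaving 77 − 53 = 24 for the blank.
The known cells in row 5 total 73, leaving 77 − 73 = 4 for the blank.

c = 28, n = 24, k = 4, z = 24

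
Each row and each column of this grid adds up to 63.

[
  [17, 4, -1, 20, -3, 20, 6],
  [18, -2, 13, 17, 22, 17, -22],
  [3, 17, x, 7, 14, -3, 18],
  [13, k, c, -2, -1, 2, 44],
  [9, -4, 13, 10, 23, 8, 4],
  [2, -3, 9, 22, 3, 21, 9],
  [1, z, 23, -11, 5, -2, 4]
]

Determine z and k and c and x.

The known cells in row 7 total 20, leaving 63 − 20 = 43 for the blank.
The known cells in column 2 total 55, leaving 63 − 55 = 8 for the blank.
The known cells in row 4 total 64, leaving 63 − 64 = -1 for the blank.
The known cells in row 3 total 56, leaving 63 − 56 = 7 for the blank.

z = 43, k = 8, c = -1, x = 7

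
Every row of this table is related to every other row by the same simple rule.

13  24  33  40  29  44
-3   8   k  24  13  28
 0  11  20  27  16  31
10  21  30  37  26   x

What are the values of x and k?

The difference between any two rows is the same in every column — this is an addition table with the headers hidden.
Row 4 minus row 1 is 26 − 29 = -3, so its entry in column 6 is 44 + (-3) = 41.
Row 2 minus row 1 is 13 − 29 = -16, so its entry in column 3 is 33 + (-16) = 17.

x = 41, k = 17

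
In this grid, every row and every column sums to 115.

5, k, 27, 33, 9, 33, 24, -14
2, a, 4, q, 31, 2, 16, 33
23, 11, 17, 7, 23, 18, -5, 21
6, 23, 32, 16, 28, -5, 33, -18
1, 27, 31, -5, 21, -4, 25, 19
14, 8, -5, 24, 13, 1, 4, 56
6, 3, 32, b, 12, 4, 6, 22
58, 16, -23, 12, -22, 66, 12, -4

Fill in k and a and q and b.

k = -2, a = 29, q = -2, b = 30

Row 1: 5 + 27 + 33 + 9 + 33 + 24 − 14 = 117, so its missing entry is 115 − 117 = -2.
Column 2: -2 + 11 + 23 + 27 + 8 + 3 + 16 = 86, so its missing entry is 115 − 86 = 29.
Row 7: 6 + 3 + 32 + 12 + 4 + 6 + 22 = 85, so its missing entry is 115 − 85 = 30.
Row 2: 2 + 29 + 4 + 31 + 2 + 16 + 33 = 117, so its missing entry is 115 − 117 = -2.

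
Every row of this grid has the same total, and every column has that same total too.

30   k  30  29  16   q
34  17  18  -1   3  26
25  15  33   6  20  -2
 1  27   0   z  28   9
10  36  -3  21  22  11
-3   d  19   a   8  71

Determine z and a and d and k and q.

z = 32, a = 10, d = -8, k = 10, q = -18

Rows 2 and 3 both sum to 97, so that's the common total.
The known cells in row 4 total 65, leaving 97 − 65 = 32 for the blank.
The known cells in column 6 total 115, leaving 97 − 115 = -18 for the blank.
The known cells in row 1 total 87, leaving 97 − 87 = 10 for the blank.
The known cells in column 2 total 105, leaving 97 − 105 = -8 for the blank.
The known cells in row 6 total 87, leaving 97 − 87 = 10 for the blank.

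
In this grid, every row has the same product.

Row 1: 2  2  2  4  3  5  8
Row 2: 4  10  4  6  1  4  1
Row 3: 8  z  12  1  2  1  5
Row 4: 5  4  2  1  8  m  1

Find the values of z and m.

z = 4, m = 12

Rows 1 and 2 each multiply to 3840, so every row has product 3840.
Row 3: 8×12×1×2×1×5 = 960, so the missing entry is 3840 ÷ 960 = 4.
Row 4: 5×4×2×1×8×1 = 320, so the missing entry is 3840 ÷ 320 = 12.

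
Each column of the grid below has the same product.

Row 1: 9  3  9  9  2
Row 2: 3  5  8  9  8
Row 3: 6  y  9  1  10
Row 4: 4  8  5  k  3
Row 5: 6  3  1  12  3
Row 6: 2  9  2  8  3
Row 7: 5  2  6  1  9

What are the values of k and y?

k = 5, y = 6

Columns 1 and 5 each multiply to 38880, so every column has product 38880.
Column 4: 9×9×1×12×8×1 = 7776, so the missing entry is 38880 ÷ 7776 = 5.
Column 2: 3×5×8×3×9×2 = 6480, so the missing entry is 38880 ÷ 6480 = 6.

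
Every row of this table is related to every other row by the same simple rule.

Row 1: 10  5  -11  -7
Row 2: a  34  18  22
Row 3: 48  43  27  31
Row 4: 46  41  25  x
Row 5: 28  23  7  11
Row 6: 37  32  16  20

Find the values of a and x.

The difference between any two rows is the same in every column — this is an addition table with the headers hidden.
Row 2 minus row 1 is 34 − 5 = 29, so its entry in column 1 is 10 + 29 = 39.
Row 4 minus row 1 is 41 − 5 = 36, so its entry in column 4 is -7 + 36 = 29.

a = 39, x = 29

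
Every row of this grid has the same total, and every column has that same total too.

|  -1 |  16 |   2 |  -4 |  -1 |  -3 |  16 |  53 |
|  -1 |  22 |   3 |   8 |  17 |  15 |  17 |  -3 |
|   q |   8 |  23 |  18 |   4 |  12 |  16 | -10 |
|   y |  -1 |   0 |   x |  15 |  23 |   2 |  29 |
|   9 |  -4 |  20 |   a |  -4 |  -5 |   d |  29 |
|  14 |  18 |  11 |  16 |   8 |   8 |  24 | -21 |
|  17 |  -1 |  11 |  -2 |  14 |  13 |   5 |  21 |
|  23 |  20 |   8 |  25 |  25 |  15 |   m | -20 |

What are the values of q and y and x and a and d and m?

q = 7, y = 10, x = 0, a = 17, d = 16, m = -18

Rows 1 and 2 both sum to 78, so that's the common total.
Row 3: 8 + 23 + 18 + 4 + 12 + 16 − 10 = 71, so its missing entry is 78 − 71 = 7.
Column 1: -1 − 1 + 7 + 9 + 14 + 17 + 23 = 68, so its missing entry is 78 − 68 = 10.
Row 4: 10 − 1 + 0 + 15 + 23 + 2 + 29 = 78, so its missing entry is 78 − 78 = 0.
Column 4: -4 + 8 + 18 + 0 + 16 − 2 + 25 = 61, so its missing entry is 78 − 61 = 17.
Row 5: 9 − 4 + 20 + 17 − 4 − 5 + 29 = 62, so its missing entry is 78 − 62 = 16.
Row 8: 23 + 20 + 8 + 25 + 25 + 15 − 20 = 96, so its missing entry is 78 − 96 = -18.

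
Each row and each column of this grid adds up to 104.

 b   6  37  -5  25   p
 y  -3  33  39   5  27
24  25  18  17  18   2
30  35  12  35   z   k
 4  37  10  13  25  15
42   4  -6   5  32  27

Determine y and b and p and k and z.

y = 3, b = 1, p = 40, k = -7, z = -1

Column 5: 25 + 5 + 18 + 25 + 32 = 105, so its missing entry is 104 − 105 = -1.
Row 2: -3 + 33 + 39 + 5 + 27 = 101, so its missing entry is 104 − 101 = 3.
Column 1: 3 + 24 + 30 + 4 + 42 = 103, so its missing entry is 104 − 103 = 1.
Row 1: 1 + 6 + 37 − 5 + 25 = 64, so its missing entry is 104 − 64 = 40.
Row 4: 30 + 35 + 12 + 35 − 1 = 111, so its missing entry is 104 − 111 = -7.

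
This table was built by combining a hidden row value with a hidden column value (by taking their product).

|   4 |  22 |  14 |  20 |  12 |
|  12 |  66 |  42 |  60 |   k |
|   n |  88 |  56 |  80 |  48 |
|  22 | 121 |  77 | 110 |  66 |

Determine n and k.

Each row is a constant multiple of every other row — this is a multiplication table with the headers hidden.
Row 3 is 80/20 = 4/1 times row 1, so its entry in column 1 is 4 × 4/1 = 16.
Row 2 is 60/20 = 3/1 times row 1, so its entry in column 5 is 12 × 3/1 = 36.

n = 16, k = 36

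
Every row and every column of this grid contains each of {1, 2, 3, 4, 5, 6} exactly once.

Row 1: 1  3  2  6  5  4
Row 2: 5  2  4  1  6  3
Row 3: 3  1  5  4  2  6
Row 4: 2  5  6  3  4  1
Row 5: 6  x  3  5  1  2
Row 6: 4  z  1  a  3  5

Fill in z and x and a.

z = 6, x = 4, a = 2

For row 6, column 4: column 4 already has {1, 3, 4, 5, 6}; that leaves 2.
Cell (5,2): row 5 already has {1, 2, 3, 5, 6} → 4.
At (row 6, col 2): row 6 already has {1, 2, 3, 4, 5}, so the value is 6.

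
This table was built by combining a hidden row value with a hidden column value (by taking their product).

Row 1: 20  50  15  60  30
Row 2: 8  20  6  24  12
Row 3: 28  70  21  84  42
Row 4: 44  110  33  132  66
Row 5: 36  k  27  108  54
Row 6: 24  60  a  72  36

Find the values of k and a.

k = 90, a = 18

Each row is a constant multiple of every other row — this is a multiplication table with the headers hidden.
Row 5 is 36/20 = 9/5 times row 1, so its entry in column 2 is 50 × 9/5 = 90.
Row 6 is 24/20 = 6/5 times row 1, so its entry in column 3 is 15 × 6/5 = 18.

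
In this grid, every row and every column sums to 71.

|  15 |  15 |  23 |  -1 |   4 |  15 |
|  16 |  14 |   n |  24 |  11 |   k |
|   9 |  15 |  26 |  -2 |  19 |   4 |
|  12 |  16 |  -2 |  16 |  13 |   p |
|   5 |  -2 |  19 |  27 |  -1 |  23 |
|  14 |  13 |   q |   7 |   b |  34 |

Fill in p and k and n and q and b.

p = 16, k = -21, n = 27, q = -22, b = 25

Column 5 has 4 + 11 + 19 + 13 − 1 = 46; the blank must be 71 − 46 = 25.
Row 4 has 12 + 16 − 2 + 16 + 13 = 55; the blank must be 71 − 55 = 16.
Column 6 has 15 + 4 + 16 + 23 + 34 = 92; the blank must be 71 − 92 = -21.
Row 2 has 16 + 14 + 24 + 11 − 21 = 44; the blank must be 71 − 44 = 27.
Row 6 has 14 + 13 + 7 + 25 + 34 = 93; the blank must be 71 − 93 = -22.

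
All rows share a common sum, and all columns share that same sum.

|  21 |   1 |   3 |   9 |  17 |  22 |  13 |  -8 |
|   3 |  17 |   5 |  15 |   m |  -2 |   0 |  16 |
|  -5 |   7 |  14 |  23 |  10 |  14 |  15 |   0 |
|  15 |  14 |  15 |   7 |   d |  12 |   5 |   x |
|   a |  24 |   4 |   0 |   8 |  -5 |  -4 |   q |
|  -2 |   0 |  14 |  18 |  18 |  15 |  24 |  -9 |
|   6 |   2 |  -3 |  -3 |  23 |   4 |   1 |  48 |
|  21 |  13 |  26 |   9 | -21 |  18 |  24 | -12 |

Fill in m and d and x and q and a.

m = 24, d = -1, x = 11, q = 32, a = 19

Rows 1 and 3 both sum to 78, so that's the common total.
The known cells in column 1 total 59, leaving 78 − 59 = 19 for the blank.
The known cells in row 2 total 54, leaving 78 − 54 = 24 for the blank.
The known cells in column 5 total 79, leaving 78 − 79 = -1 for the blank.
The known cells in row 4 total 67, leaving 78 − 67 = 11 for the blank.
The known cells in row 5 total 46, leaving 78 − 46 = 32 for the blank.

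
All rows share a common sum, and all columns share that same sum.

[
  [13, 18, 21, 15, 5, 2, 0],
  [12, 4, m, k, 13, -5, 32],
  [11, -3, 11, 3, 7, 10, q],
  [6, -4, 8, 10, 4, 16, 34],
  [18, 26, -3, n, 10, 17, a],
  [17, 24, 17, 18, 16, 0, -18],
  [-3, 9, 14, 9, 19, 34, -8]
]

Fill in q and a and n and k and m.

Rows 1 and 4 both sum to 74, so that's the common total.
Column 3: 21 + 11 + 8 − 3 + 17 + 14 = 68, so its missing entry is 74 − 68 = 6.
Row 3: 11 − 3 + 11 + 3 + 7 + 10 = 39, so its missing entry is 74 − 39 = 35.
Column 7: 0 + 32 + 35 + 34 − 18 − 8 = 75, so its missing entry is 74 − 75 = -1.
Row 5: 18 + 26 − 3 + 10 + 17 − 1 = 67, so its missing entry is 74 − 67 = 7.
Row 2: 12 + 4 + 6 + 13 − 5 + 32 = 62, so its missing entry is 74 − 62 = 12.

q = 35, a = -1, n = 7, k = 12, m = 6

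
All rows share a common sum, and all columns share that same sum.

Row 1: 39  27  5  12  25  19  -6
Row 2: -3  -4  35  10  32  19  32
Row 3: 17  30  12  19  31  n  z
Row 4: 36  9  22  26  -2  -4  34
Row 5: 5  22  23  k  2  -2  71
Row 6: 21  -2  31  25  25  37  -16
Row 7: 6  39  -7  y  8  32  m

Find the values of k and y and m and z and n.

k = 0, y = 29, m = 14, z = -8, n = 20

Rows 1 and 2 both sum to 121, so that's the common total.
The known cells in row 5 total 121, leaving 121 − 121 = 0 for the blank.
The known cells in column 4 total 92, leaving 121 − 92 = 29 for the blank.
The known cells in row 7 total 107, leaving 121 − 107 = 14 for the blank.
The known cells in column 7 total 129, leaving 121 − 129 = -8 for the blank.
The known cells in row 3 total 101, leaving 121 − 101 = 20 for the blank.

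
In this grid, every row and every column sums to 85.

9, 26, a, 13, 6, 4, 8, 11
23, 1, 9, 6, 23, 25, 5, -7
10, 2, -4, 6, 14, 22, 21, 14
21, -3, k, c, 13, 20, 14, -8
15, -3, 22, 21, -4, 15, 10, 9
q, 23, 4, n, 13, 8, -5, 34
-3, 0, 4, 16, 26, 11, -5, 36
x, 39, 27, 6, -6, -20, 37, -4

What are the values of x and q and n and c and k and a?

x = 6, q = 4, n = 4, c = 13, k = 15, a = 8

Row 8: 39 + 27 + 6 − 6 − 20 + 37 − 4 = 79, so its missing entry is 85 − 79 = 6.
Row 1: 9 + 26 + 13 + 6 + 4 + 8 + 11 = 77, so its missing entry is 85 − 77 = 8.
Column 1: 9 + 23 + 10 + 21 + 15 − 3 + 6 = 81, so its missing entry is 85 − 81 = 4.
Row 6: 4 + 23 + 4 + 13 + 8 − 5 + 34 = 81, so its missing entry is 85 − 81 = 4.
Column 4: 13 + 6 + 6 + 21 + 4 + 16 + 6 = 72, so its missing entry is 85 − 72 = 13.
Row 4: 21 − 3 + 13 + 13 + 20 + 14 − 8 = 70, so its missing entry is 85 − 70 = 15.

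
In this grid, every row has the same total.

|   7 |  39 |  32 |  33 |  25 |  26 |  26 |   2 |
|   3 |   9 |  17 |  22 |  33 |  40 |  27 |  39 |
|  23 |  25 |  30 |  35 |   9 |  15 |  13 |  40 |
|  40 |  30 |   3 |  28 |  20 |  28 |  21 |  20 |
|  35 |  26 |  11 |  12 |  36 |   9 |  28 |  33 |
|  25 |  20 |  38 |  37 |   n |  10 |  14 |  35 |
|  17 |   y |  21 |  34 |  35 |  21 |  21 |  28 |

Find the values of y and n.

Row 2 sums to 190 and so does row 4; that's the common total.
In row 7 the known cells total 177, leaving 190 − 177 = 13.
In row 6 the known cells total 179, leaving 190 − 179 = 11.

y = 13, n = 11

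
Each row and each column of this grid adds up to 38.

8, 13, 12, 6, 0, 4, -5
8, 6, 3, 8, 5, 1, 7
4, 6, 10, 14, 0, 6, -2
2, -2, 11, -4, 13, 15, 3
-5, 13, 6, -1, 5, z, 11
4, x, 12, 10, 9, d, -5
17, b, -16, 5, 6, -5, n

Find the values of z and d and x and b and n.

Row 5: -5 + 13 + 6 − 1 + 5 + 11 = 29, so its missing entry is 38 − 29 = 9.
Column 6: 4 + 1 + 6 + 15 + 9 − 5 = 30, so its missing entry is 38 − 30 = 8.
Row 6: 4 + 12 + 10 + 9 + 8 − 5 = 38, so its missing entry is 38 − 38 = 0.
Column 2: 13 + 6 + 6 − 2 + 13 + 0 = 36, so its missing entry is 38 − 36 = 2.
Row 7: 17 + 2 − 16 + 5 + 6 − 5 = 9, so its missing entry is 38 − 9 = 29.

z = 9, d = 8, x = 0, b = 2, n = 29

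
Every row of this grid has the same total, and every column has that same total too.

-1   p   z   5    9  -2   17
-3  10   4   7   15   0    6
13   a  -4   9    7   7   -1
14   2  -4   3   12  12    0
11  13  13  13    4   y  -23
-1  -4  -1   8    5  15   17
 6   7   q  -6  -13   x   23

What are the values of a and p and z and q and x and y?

a = 8, p = 3, z = 8, q = 23, x = -1, y = 8

Rows 2 and 4 both sum to 39, so that's the common total.
Row 3 has 13 − 4 + 9 + 7 + 7 − 1 = 31; the blank must be 39 − 31 = 8.
Column 2 has 10 + 8 + 2 + 13 − 4 + 7 = 36; the blank must be 39 − 36 = 3.
Row 1 has -1 + 3 + 5 + 9 − 2 + 17 = 31; the blank must be 39 − 31 = 8.
Column 3 has 8 + 4 − 4 − 4 + 13 − 1 = 16; the blank must be 39 − 16 = 23.
Row 7 has 6 + 7 + 23 − 6 − 13 + 23 = 40; the blank must be 39 − 40 = -1.
Row 5 has 11 + 13 + 13 + 13 + 4 − 23 = 31; the blank must be 39 − 31 = 8.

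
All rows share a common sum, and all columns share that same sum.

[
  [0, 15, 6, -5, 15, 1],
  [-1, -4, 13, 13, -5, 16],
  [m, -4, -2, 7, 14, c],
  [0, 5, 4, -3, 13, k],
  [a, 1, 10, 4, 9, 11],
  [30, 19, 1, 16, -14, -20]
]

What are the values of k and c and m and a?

k = 13, c = 11, m = 6, a = -3

Rows 1 and 2 both sum to 32, so that's the common total.
Row 5: 1 + 10 + 4 + 9 + 11 = 35, so its missing entry is 32 − 35 = -3.
Column 1: 0 − 1 + 0 − 3 + 30 = 26, so its missing entry is 32 − 26 = 6.
Row 3: 6 − 4 − 2 + 7 + 14 = 21, so its missing entry is 32 − 21 = 11.
Row 4: 0 + 5 + 4 − 3 + 13 = 19, so its missing entry is 32 − 19 = 13.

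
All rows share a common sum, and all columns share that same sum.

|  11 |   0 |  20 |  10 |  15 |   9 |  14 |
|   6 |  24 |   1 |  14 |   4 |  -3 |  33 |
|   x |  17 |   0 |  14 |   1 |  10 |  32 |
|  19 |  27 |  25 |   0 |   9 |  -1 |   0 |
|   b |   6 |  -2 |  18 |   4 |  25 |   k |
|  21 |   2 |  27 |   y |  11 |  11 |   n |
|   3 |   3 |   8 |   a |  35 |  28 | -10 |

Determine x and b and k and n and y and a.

x = 5, b = 14, k = 14, n = -4, y = 11, a = 12

Rows 1 and 2 both sum to 79, so that's the common total.
Row 3 has 17 + 0 + 14 + 1 + 10 + 32 = 74; the blank must be 79 − 74 = 5.
Column 1 has 11 + 6 + 5 + 19 + 21 + 3 = 65; the blank must be 79 − 65 = 14.
Row 5 has 14 + 6 − 2 + 18 + 4 + 25 = 65; the blank must be 79 − 65 = 14.
Column 7 has 14 + 33 + 32 + 0 + 14 − 10 = 83; the blank must be 79 − 83 = -4.
Row 6 has 21 + 2 + 27 + 11 + 11 − 4 = 68; the blank must be 79 − 68 = 11.
Row 7 has 3 + 3 + 8 + 35 + 28 − 10 = 67; the blank must be 79 − 67 = 12.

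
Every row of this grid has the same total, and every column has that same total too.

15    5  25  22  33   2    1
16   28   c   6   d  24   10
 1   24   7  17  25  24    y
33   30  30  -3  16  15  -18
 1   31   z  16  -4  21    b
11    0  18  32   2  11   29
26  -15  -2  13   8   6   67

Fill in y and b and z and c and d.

y = 5, b = 9, z = 29, c = -4, d = 23

Rows 1 and 4 both sum to 103, so that's the common total.
The known cells in column 5 total 80, leaving 103 − 80 = 23 for the blank.
The known cells in row 2 total 107, leaving 103 − 107 = -4 for the blank.
The known cells in column 3 total 74, leaving 103 − 74 = 29 for the blank.
The known cells in row 5 total 94, leaving 103 − 94 = 9 for the blank.
The known cells in row 3 total 98, leaving 103 − 98 = 5 for the blank.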